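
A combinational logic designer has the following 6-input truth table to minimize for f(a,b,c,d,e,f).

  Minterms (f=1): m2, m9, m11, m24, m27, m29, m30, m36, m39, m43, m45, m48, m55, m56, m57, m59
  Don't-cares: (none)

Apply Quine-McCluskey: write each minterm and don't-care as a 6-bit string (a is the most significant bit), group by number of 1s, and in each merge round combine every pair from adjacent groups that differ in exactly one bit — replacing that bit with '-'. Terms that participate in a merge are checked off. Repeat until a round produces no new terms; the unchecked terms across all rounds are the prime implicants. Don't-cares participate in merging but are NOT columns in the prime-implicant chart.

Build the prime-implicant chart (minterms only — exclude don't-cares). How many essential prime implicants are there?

10

Round 0: 000010 001001✓ 001011✓ 011000✓ 011011✓ 011101 011110 100100 100111✓ 101011✓ 101101 110000✓ 110111✓ 111000✓ 111001✓ 111011✓
Round 1: -01011✓ -11000 -11011✓ 0-1011✓ 0010-1 1-0111 1-1011✓ 11-000 1110-1 11100-
Round 2: --1011
PIs = {--1011, -11000, 000010, 0010-1, 011101, 011110, 1-0111, 100100, 101101, 11-000, 1110-1, 11100-}
Coverage chart:
  m2: 000010 ←essential
  m9: 0010-1 ←essential
  m11: --1011,0010-1
  m24: -11000 ←essential
  m27: --1011 ←essential
  m29: 011101 ←essential
  m30: 011110 ←essential
  m36: 100100 ←essential
  m39: 1-0111 ←essential
  m43: --1011 ←essential
  m45: 101101 ←essential
  m48: 11-000 ←essential
  m55: 1-0111 ←essential
  m56: -11000,11-000,11100-
  m57: 1110-1,11100-
  m59: --1011,1110-1
Essential: --1011, -11000, 000010, 0010-1, 011101, 011110, 1-0111, 100100, 101101, 11-000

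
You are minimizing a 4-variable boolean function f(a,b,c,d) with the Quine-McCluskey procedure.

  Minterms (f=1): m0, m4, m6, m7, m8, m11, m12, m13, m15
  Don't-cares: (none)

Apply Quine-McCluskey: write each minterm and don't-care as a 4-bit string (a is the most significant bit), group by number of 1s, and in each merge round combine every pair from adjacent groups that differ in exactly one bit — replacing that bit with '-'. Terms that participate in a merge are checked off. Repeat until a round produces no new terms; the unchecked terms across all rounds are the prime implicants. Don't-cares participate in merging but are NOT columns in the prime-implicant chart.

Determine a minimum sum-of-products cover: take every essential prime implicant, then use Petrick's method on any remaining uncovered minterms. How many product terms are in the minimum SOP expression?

Round 0: 0000✓ 0100✓ 0110✓ 0111✓ 1000✓ 1011✓ 1100✓ 1101✓ 1111✓
Round 1: -000✓ -100✓ -111 0-00✓ 01-0 011- 1-00✓ 1-11 11-1 110-
Round 2: --00
PIs = {--00, -111, 01-0, 011-, 1-11, 11-1, 110-}
Coverage chart:
  m0: --00 ←essential
  m4: --00,01-0
  m6: 01-0,011-
  m7: -111,011-
  m8: --00 ←essential
  m11: 1-11 ←essential
  m12: --00,110-
  m13: 11-1,110-
  m15: -111,1-11,11-1
Essential: --00, 1-11
Petrick residual → 011-, 11-1
Min cover (4 terms): c'd' + a'bc + acd + abd

4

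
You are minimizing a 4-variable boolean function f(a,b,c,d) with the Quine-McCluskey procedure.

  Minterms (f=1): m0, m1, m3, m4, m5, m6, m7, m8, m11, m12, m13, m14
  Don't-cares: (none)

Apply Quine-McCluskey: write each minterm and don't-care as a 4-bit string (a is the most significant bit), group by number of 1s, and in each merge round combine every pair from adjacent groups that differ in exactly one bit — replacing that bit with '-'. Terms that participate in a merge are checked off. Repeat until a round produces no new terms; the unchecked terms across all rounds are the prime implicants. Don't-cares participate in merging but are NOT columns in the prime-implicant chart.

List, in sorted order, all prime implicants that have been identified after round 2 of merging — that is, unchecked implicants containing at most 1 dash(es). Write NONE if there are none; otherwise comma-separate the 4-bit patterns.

-011

size-2^0 implicants → 0000(✓)  0001(✓)  0011(✓)  0100(✓)  0101(✓)  0110(✓)  0111(✓)  1000(✓)  1011(✓)  1100(✓)  1101(✓)  1110(✓)
size-2^1 implicants → -000(✓)  -011  -100(✓)  -101(✓)  -110(✓)  0-00(✓)  0-01(✓)  0-11(✓)  00-1(✓)  000-(✓)  01-0(✓)  01-1(✓)  010-(✓)  011-(✓)  1-00(✓)  11-0(✓)  110-(✓)
size-2^2 implicants → --00  -1-0  -10-  0--1  0-0-  01--
Unchecked terms (primes): --00, -011, -1-0, -10-, 0--1, 0-0-, 01--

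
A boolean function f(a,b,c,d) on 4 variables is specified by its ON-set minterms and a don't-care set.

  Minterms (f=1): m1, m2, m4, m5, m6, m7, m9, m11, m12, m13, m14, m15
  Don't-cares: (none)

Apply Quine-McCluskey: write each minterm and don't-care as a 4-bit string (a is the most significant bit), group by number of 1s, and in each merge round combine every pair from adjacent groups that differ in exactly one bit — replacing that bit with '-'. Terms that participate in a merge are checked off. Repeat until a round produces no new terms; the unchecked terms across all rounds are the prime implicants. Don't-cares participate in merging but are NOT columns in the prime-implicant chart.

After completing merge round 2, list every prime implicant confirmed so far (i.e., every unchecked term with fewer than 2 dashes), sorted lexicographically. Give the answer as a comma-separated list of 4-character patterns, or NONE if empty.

size-2^0 implicants → 0001(✓)  0010(✓)  0100(✓)  0101(✓)  0110(✓)  0111(✓)  1001(✓)  1011(✓)  1100(✓)  1101(✓)  1110(✓)  1111(✓)
size-2^1 implicants → -001(✓)  -100(✓)  -101(✓)  -110(✓)  -111(✓)  0-01(✓)  0-10  01-0(✓)  01-1(✓)  010-(✓)  011-(✓)  1-01(✓)  1-11(✓)  10-1(✓)  11-0(✓)  11-1(✓)  110-(✓)  111-(✓)
size-2^2 implicants → --01  -1-0(✓)  -1-1(✓)  -10-(✓)  -11-(✓)  01--(✓)  1--1  11--(✓)
size-2^3 implicants → -1--
Unchecked terms (primes): --01, -1--, 0-10, 1--1

0-10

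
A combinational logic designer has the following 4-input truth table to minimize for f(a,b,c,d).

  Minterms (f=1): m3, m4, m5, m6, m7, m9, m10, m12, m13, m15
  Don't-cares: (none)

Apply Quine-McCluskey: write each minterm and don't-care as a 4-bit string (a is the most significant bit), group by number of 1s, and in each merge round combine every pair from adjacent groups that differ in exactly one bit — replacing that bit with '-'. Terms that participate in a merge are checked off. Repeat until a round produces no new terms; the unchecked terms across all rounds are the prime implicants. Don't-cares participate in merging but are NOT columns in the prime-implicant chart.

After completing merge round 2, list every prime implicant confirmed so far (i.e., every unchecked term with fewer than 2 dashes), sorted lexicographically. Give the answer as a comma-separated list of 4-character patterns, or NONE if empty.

size-2^0 implicants → 0011(✓)  0100(✓)  0101(✓)  0110(✓)  0111(✓)  1001(✓)  1010  1100(✓)  1101(✓)  1111(✓)
size-2^1 implicants → -100(✓)  -101(✓)  -111(✓)  0-11  01-0(✓)  01-1(✓)  010-(✓)  011-(✓)  1-01  11-1(✓)  110-(✓)
size-2^2 implicants → -1-1  -10-  01--
Unchecked terms (primes): -1-1, -10-, 0-11, 01--, 1-01, 1010

0-11, 1-01, 1010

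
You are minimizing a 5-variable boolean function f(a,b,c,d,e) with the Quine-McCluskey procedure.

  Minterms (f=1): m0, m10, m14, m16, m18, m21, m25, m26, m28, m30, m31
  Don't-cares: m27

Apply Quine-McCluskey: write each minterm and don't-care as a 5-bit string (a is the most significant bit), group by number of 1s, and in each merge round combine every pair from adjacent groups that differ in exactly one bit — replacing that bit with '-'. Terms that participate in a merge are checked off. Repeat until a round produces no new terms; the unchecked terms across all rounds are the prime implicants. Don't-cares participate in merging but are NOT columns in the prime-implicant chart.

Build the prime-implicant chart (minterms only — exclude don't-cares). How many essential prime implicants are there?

size-2^0 implicants → 00000(✓)  01010(✓)  01110(✓)  10000(✓)  10010(✓)  10101  11001(✓)  11010(✓)  11011(✓)  11100(✓)  11110(✓)  11111(✓)
size-2^1 implicants → -0000  -1010(✓)  -1110(✓)  01-10(✓)  1-010  100-0  11-10(✓)  11-11(✓)  110-1  1101-(✓)  111-0  1111-(✓)
size-2^2 implicants → -1-10  11-1-
Unchecked terms (primes): -0000, -1-10, 1-010, 100-0, 10101, 11-1-, 110-1, 111-0
Minterm coverage:
  m0 ⊆ -0000 [E]
  m10 ⊆ -1-10 [E]
  m14 ⊆ -1-10 [E]
  m16 ⊆ -0000,100-0
  m18 ⊆ 1-010,100-0
  m21 ⊆ 10101 [E]
  m25 ⊆ 110-1 [E]
  m26 ⊆ -1-10,1-010,11-1-
  m28 ⊆ 111-0 [E]
  m30 ⊆ -1-10,11-1-,111-0
  m31 ⊆ 11-1- [E]
E = {-0000, -1-10, 10101, 11-1-, 110-1, 111-0}

6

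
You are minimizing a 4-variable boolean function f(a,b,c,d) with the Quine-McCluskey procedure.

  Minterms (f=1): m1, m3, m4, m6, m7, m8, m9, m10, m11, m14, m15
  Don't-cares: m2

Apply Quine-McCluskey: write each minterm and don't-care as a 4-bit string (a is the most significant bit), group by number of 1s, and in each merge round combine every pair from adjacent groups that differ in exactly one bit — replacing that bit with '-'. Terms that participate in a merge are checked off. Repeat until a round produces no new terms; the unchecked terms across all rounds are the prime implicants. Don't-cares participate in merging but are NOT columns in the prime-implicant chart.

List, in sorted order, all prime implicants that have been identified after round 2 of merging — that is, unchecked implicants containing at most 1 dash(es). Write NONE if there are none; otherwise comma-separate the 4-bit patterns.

Round 0: 0001✓ 0010✓ 0011✓ 0100✓ 0110✓ 0111✓ 1000✓ 1001✓ 1010✓ 1011✓ 1110✓ 1111✓
Round 1: -001✓ -010✓ -011✓ -110✓ -111✓ 0-10✓ 0-11✓ 00-1✓ 001-✓ 01-0 011-✓ 1-10✓ 1-11✓ 10-0✓ 10-1✓ 100-✓ 101-✓ 111-✓
Round 2: --10✓ --11✓ -0-1 -01-✓ -11-✓ 0-1-✓ 1-1-✓ 10--
Round 3: --1-
PIs = {--1-, -0-1, 01-0, 10--}

01-0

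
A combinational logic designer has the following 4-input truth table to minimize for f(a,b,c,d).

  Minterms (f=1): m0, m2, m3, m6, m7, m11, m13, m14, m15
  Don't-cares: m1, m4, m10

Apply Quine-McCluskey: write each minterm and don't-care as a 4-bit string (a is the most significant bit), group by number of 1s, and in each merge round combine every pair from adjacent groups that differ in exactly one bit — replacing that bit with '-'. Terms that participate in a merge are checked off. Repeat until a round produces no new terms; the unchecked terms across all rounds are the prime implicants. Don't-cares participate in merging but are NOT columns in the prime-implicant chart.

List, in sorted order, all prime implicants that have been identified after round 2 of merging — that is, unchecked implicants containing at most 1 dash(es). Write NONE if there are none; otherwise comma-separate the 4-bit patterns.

Round 0: 0000✓ 0001✓ 0010✓ 0011✓ 0100✓ 0110✓ 0111✓ 1010✓ 1011✓ 1101✓ 1110✓ 1111✓
Round 1: -010✓ -011✓ -110✓ -111✓ 0-00✓ 0-10✓ 0-11✓ 00-0✓ 00-1✓ 000-✓ 001-✓ 01-0✓ 011-✓ 1-10✓ 1-11✓ 101-✓ 11-1 111-✓
Round 2: --10✓ --11✓ -01-✓ -11-✓ 0--0 0-1-✓ 00-- 1-1-✓
Round 3: --1-
PIs = {--1-, 0--0, 00--, 11-1}

11-1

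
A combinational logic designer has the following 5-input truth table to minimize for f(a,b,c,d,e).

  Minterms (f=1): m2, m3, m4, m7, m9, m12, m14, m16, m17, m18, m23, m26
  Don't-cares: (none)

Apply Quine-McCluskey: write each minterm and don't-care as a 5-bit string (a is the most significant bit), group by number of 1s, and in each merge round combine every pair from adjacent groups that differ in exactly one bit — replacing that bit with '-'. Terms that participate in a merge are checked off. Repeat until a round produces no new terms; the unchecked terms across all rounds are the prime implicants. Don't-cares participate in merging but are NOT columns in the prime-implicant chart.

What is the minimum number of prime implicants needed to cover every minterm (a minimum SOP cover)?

7

Round 0: 00010✓ 00011✓ 00100✓ 00111✓ 01001 01100✓ 01110✓ 10000✓ 10001✓ 10010✓ 10111✓ 11010✓
Round 1: -0010 -0111 0-100 00-11 0001- 011-0 1-010 100-0 1000-
PIs = {-0010, -0111, 0-100, 00-11, 0001-, 01001, 011-0, 1-010, 100-0, 1000-}
Coverage chart:
  m2: -0010,0001-
  m3: 00-11,0001-
  m4: 0-100 ←essential
  m7: -0111,00-11
  m9: 01001 ←essential
  m12: 0-100,011-0
  m14: 011-0 ←essential
  m16: 100-0,1000-
  m17: 1000- ←essential
  m18: -0010,1-010,100-0
  m23: -0111 ←essential
  m26: 1-010 ←essential
Essential: -0111, 0-100, 01001, 011-0, 1-010, 1000-
Petrick residual → 0001-
Min cover (7 terms): b'cde + a'cd'e' + a'b'c'd + a'bc'd'e + a'bce' + ac'de' + ab'c'd'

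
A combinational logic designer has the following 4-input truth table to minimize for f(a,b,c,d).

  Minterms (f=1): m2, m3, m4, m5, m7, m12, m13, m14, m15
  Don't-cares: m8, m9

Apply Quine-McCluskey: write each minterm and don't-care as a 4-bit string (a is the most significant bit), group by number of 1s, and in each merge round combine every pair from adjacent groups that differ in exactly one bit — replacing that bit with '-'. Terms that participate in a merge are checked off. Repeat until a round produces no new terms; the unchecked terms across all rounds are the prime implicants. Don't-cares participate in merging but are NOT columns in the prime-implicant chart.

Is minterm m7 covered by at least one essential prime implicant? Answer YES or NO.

[col 0] 0010*, 0011*, 0100*, 0101*, 0111*, 1000*, 1001*, 1100*, 1101*, 1110*, 1111*
[col 1] -100*, -101*, -111*, 0-11, 001-, 01-1*, 010-*, 1-00*, 1-01*, 100-*, 11-0*, 11-1*, 110-*, 111-*
[col 2] -1-1, -10-, 1-0-, 11--
Prime implicants: -1-1, -10-, 0-11, 001-, 1-0-, 11--
PI chart (minterm → PIs covering it):
  2 | 001-  (sole → essential)
  3 | 0-11,001-
  4 | -10-  (sole → essential)
  5 | -1-1,-10-
  7 | -1-1,0-11
  12 | -10-,1-0-,11--
  13 | -1-1,-10-,1-0-,11--
  14 | 11--  (sole → essential)
  15 | -1-1,11--
Essential prime implicants: -10-, 001-, 11--

NO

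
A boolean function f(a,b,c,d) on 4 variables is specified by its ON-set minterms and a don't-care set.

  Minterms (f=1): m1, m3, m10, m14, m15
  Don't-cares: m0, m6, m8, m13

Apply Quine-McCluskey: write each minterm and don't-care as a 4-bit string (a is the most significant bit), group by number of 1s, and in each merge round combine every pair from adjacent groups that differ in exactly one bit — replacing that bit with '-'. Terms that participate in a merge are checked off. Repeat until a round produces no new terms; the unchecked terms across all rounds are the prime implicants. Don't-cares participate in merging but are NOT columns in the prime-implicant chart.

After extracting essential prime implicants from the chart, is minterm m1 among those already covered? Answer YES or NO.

YES

Round 0: 0000✓ 0001✓ 0011✓ 0110✓ 1000✓ 1010✓ 1101✓ 1110✓ 1111✓
Round 1: -000 -110 00-1 000- 1-10 10-0 11-1 111-
PIs = {-000, -110, 00-1, 000-, 1-10, 10-0, 11-1, 111-}
Coverage chart:
  m1: 00-1,000-
  m3: 00-1 ←essential
  m10: 1-10,10-0
  m14: -110,1-10,111-
  m15: 11-1,111-
Essential: 00-1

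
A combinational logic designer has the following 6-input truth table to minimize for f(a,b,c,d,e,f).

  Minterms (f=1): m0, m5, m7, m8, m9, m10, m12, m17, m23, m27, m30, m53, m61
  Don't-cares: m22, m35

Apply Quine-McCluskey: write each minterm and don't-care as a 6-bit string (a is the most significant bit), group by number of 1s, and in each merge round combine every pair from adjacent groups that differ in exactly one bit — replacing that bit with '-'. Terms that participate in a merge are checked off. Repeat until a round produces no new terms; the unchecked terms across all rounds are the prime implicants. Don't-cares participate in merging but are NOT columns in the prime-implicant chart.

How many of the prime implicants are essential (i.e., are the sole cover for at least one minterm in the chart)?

9

Round 0: 000000✓ 000101✓ 000111✓ 001000✓ 001001✓ 001010✓ 001100✓ 010001 010110✓ 010111✓ 011011 011110✓ 100011 110101✓ 111101✓
Round 1: 0-0111 00-000 0001-1 001-00 0010-0 00100- 01-110 01011- 11-101
PIs = {0-0111, 00-000, 0001-1, 001-00, 0010-0, 00100-, 01-110, 010001, 01011-, 011011, 100011, 11-101}
Coverage chart:
  m0: 00-000 ←essential
  m5: 0001-1 ←essential
  m7: 0-0111,0001-1
  m8: 00-000,001-00,0010-0,00100-
  m9: 00100- ←essential
  m10: 0010-0 ←essential
  m12: 001-00 ←essential
  m17: 010001 ←essential
  m23: 0-0111,01011-
  m27: 011011 ←essential
  m30: 01-110 ←essential
  m53: 11-101 ←essential
  m61: 11-101 ←essential
Essential: 00-000, 0001-1, 001-00, 0010-0, 00100-, 01-110, 010001, 011011, 11-101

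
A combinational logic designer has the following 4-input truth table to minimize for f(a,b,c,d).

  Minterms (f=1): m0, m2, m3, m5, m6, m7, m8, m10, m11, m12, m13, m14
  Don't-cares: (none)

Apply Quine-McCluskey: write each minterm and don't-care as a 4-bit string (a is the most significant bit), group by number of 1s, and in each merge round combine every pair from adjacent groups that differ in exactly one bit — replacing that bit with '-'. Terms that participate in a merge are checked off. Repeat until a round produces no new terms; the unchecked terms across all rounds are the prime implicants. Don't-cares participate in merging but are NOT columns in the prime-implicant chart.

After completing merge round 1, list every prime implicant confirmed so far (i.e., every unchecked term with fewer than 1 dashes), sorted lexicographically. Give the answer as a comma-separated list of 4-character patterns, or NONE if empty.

size-2^0 implicants → 0000(✓)  0010(✓)  0011(✓)  0101(✓)  0110(✓)  0111(✓)  1000(✓)  1010(✓)  1011(✓)  1100(✓)  1101(✓)  1110(✓)
size-2^1 implicants → -000(✓)  -010(✓)  -011(✓)  -101  -110(✓)  0-10(✓)  0-11(✓)  00-0(✓)  001-(✓)  01-1  011-(✓)  1-00(✓)  1-10(✓)  10-0(✓)  101-(✓)  11-0(✓)  110-
size-2^2 implicants → --10  -0-0  -01-  0-1-  1--0
Unchecked terms (primes): --10, -0-0, -01-, -101, 0-1-, 01-1, 1--0, 110-

NONE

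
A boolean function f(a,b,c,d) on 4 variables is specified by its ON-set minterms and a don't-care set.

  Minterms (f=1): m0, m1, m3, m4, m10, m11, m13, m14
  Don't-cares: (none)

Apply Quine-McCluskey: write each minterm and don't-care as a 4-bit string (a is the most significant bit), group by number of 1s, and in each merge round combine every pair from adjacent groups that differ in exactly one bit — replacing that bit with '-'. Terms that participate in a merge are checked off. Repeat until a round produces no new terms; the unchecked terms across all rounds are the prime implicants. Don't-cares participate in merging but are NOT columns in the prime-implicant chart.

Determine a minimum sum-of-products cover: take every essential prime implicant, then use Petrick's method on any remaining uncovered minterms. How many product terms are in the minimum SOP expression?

size-2^0 implicants → 0000(✓)  0001(✓)  0011(✓)  0100(✓)  1010(✓)  1011(✓)  1101  1110(✓)
size-2^1 implicants → -011  0-00  00-1  000-  1-10  101-
Unchecked terms (primes): -011, 0-00, 00-1, 000-, 1-10, 101-, 1101
Minterm coverage:
  m0 ⊆ 0-00,000-
  m1 ⊆ 00-1,000-
  m3 ⊆ -011,00-1
  m4 ⊆ 0-00 [E]
  m10 ⊆ 1-10,101-
  m11 ⊆ -011,101-
  m13 ⊆ 1101 [E]
  m14 ⊆ 1-10 [E]
E = {0-00, 1-10, 1101}
Petrick residual → -011, 00-1
Cover = b'cd + a'c'd' + a'b'd + acd' + abc'd  |cover|=5

5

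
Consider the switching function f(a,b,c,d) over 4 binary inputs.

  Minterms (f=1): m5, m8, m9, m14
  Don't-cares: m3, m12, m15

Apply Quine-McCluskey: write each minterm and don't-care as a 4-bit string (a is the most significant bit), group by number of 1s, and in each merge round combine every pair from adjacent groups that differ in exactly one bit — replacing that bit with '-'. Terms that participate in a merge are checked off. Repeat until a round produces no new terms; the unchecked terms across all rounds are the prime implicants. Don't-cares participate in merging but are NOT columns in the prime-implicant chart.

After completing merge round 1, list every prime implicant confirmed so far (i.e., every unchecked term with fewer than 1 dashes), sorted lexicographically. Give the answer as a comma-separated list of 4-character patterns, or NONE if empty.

0011, 0101

size-2^0 implicants → 0011  0101  1000(✓)  1001(✓)  1100(✓)  1110(✓)  1111(✓)
size-2^1 implicants → 1-00  100-  11-0  111-
Unchecked terms (primes): 0011, 0101, 1-00, 100-, 11-0, 111-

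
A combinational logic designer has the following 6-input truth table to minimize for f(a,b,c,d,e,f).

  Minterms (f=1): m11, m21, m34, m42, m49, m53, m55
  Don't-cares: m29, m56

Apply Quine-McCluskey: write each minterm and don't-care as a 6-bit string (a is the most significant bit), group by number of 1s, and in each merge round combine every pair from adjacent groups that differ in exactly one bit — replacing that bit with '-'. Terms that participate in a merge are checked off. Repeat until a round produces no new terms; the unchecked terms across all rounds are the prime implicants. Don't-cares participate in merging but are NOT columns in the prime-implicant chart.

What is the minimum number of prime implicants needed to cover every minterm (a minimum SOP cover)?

5

[col 0] 001011, 010101*, 011101*, 100010*, 101010*, 110001*, 110101*, 110111*, 111000
[col 1] -10101, 01-101, 10-010, 110-01, 1101-1
Prime implicants: -10101, 001011, 01-101, 10-010, 110-01, 1101-1, 111000
PI chart (minterm → PIs covering it):
  11 | 001011  (sole → essential)
  21 | -10101,01-101
  34 | 10-010  (sole → essential)
  42 | 10-010  (sole → essential)
  49 | 110-01  (sole → essential)
  53 | -10101,110-01,1101-1
  55 | 1101-1  (sole → essential)
Essential prime implicants: 001011, 10-010, 110-01, 1101-1
Petrick residual → -10101
Minimum SOP uses 5 PIs: bc'de'f + a'b'cd'ef + ab'd'ef' + abc'e'f + abc'df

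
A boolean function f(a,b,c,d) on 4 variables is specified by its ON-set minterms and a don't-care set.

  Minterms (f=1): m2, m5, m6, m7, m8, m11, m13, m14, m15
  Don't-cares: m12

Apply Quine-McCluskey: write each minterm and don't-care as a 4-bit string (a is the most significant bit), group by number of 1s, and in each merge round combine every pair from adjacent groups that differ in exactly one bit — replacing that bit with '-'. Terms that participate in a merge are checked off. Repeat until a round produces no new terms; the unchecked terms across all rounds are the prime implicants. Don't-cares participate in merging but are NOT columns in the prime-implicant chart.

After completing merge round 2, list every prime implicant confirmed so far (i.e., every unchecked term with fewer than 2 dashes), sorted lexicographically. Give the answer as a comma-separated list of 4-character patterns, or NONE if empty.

Round 0: 0010✓ 0101✓ 0110✓ 0111✓ 1000✓ 1011✓ 1100✓ 1101✓ 1110✓ 1111✓
Round 1: -101✓ -110✓ -111✓ 0-10 01-1✓ 011-✓ 1-00 1-11 11-0✓ 11-1✓ 110-✓ 111-✓
Round 2: -1-1 -11- 11--
PIs = {-1-1, -11-, 0-10, 1-00, 1-11, 11--}

0-10, 1-00, 1-11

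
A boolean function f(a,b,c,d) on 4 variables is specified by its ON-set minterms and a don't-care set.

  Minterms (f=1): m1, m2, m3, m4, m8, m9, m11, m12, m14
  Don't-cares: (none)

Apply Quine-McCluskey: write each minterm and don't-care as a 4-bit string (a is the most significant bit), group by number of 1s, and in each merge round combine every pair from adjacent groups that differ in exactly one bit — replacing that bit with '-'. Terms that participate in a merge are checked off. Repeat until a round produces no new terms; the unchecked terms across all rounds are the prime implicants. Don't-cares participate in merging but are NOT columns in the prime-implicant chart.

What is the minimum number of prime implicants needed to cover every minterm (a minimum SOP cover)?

[col 0] 0001*, 0010*, 0011*, 0100*, 1000*, 1001*, 1011*, 1100*, 1110*
[col 1] -001*, -011*, -100, 00-1*, 001-, 1-00, 10-1*, 100-, 11-0
[col 2] -0-1
Prime implicants: -0-1, -100, 001-, 1-00, 100-, 11-0
PI chart (minterm → PIs covering it):
  1 | -0-1  (sole → essential)
  2 | 001-  (sole → essential)
  3 | -0-1,001-
  4 | -100  (sole → essential)
  8 | 1-00,100-
  9 | -0-1,100-
  11 | -0-1  (sole → essential)
  12 | -100,1-00,11-0
  14 | 11-0  (sole → essential)
Essential prime implicants: -0-1, -100, 001-, 11-0
Petrick residual → 1-00
Minimum SOP uses 5 PIs: b'd + bc'd' + a'b'c + ac'd' + abd'

5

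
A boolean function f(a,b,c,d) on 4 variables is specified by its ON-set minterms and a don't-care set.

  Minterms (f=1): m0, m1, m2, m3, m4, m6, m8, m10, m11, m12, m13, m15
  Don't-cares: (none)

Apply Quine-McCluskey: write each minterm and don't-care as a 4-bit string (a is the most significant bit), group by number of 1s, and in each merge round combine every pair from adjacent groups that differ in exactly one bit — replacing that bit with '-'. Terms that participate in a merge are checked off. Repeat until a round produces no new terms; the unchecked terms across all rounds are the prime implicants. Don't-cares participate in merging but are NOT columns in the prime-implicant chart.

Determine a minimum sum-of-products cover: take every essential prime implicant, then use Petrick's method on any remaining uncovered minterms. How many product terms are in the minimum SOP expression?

5

Round 0: 0000✓ 0001✓ 0010✓ 0011✓ 0100✓ 0110✓ 1000✓ 1010✓ 1011✓ 1100✓ 1101✓ 1111✓
Round 1: -000✓ -010✓ -011✓ -100✓ 0-00✓ 0-10✓ 00-0✓ 00-1✓ 000-✓ 001-✓ 01-0✓ 1-00✓ 1-11 10-0✓ 101-✓ 11-1 110-
Round 2: --00 -0-0 -01- 0--0 00--
PIs = {--00, -0-0, -01-, 0--0, 00--, 1-11, 11-1, 110-}
Coverage chart:
  m0: --00,-0-0,0--0,00--
  m1: 00-- ←essential
  m2: -0-0,-01-,0--0,00--
  m3: -01-,00--
  m4: --00,0--0
  m6: 0--0 ←essential
  m8: --00,-0-0
  m10: -0-0,-01-
  m11: -01-,1-11
  m12: --00,110-
  m13: 11-1,110-
  m15: 1-11,11-1
Essential: 0--0, 00--
Petrick residual → --00, -01-, 11-1
Min cover (5 terms): c'd' + b'c + a'd' + a'b' + abd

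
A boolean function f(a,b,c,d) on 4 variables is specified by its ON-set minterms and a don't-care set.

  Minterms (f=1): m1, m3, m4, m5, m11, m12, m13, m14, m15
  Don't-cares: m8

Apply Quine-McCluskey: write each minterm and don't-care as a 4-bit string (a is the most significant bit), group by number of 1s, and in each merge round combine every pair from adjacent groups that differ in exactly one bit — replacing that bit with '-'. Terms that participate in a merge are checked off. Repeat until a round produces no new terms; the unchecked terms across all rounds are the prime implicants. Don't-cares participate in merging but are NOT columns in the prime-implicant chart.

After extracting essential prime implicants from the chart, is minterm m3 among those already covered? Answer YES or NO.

[col 0] 0001*, 0011*, 0100*, 0101*, 1000*, 1011*, 1100*, 1101*, 1110*, 1111*
[col 1] -011, -100*, -101*, 0-01, 00-1, 010-*, 1-00, 1-11, 11-0*, 11-1*, 110-*, 111-*
[col 2] -10-, 11--
Prime implicants: -011, -10-, 0-01, 00-1, 1-00, 1-11, 11--
PI chart (minterm → PIs covering it):
  1 | 0-01,00-1
  3 | -011,00-1
  4 | -10-  (sole → essential)
  5 | -10-,0-01
  11 | -011,1-11
  12 | -10-,1-00,11--
  13 | -10-,11--
  14 | 11--  (sole → essential)
  15 | 1-11,11--
Essential prime implicants: -10-, 11--

NO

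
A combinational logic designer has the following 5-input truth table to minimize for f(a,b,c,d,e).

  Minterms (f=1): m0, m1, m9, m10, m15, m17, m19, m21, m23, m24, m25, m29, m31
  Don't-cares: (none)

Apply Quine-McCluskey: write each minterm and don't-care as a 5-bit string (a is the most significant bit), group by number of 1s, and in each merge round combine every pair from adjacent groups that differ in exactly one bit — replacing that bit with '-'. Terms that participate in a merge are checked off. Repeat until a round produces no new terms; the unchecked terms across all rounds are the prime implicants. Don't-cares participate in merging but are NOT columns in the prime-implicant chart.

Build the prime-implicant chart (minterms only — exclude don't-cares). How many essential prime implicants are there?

size-2^0 implicants → 00000(✓)  00001(✓)  01001(✓)  01010  01111(✓)  10001(✓)  10011(✓)  10101(✓)  10111(✓)  11000(✓)  11001(✓)  11101(✓)  11111(✓)
size-2^1 implicants → -0001(✓)  -1001(✓)  -1111  0-001(✓)  0000-  1-001(✓)  1-101(✓)  1-111(✓)  10-01(✓)  10-11(✓)  100-1(✓)  101-1(✓)  11-01(✓)  1100-  111-1(✓)
size-2^2 implicants → --001  1--01  1-1-1  10--1
Unchecked terms (primes): --001, -1111, 0000-, 01010, 1--01, 1-1-1, 10--1, 1100-
Minterm coverage:
  m0 ⊆ 0000- [E]
  m1 ⊆ --001,0000-
  m9 ⊆ --001 [E]
  m10 ⊆ 01010 [E]
  m15 ⊆ -1111 [E]
  m17 ⊆ --001,1--01,10--1
  m19 ⊆ 10--1 [E]
  m21 ⊆ 1--01,1-1-1,10--1
  m23 ⊆ 1-1-1,10--1
  m24 ⊆ 1100- [E]
  m25 ⊆ --001,1--01,1100-
  m29 ⊆ 1--01,1-1-1
  m31 ⊆ -1111,1-1-1
E = {--001, -1111, 0000-, 01010, 10--1, 1100-}

6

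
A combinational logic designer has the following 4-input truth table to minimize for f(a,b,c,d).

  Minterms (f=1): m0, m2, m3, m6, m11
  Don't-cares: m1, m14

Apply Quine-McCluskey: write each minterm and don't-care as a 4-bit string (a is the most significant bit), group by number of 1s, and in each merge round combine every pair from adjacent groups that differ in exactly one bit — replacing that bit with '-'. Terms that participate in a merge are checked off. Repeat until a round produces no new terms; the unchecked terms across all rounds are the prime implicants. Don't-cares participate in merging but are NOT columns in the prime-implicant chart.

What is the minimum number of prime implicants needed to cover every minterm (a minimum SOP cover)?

3

Round 0: 0000✓ 0001✓ 0010✓ 0011✓ 0110✓ 1011✓ 1110✓
Round 1: -011 -110 0-10 00-0✓ 00-1✓ 000-✓ 001-✓
Round 2: 00--
PIs = {-011, -110, 0-10, 00--}
Coverage chart:
  m0: 00-- ←essential
  m2: 0-10,00--
  m3: -011,00--
  m6: -110,0-10
  m11: -011 ←essential
Essential: -011, 00--
Petrick residual → -110
Min cover (3 terms): b'cd + bcd' + a'b'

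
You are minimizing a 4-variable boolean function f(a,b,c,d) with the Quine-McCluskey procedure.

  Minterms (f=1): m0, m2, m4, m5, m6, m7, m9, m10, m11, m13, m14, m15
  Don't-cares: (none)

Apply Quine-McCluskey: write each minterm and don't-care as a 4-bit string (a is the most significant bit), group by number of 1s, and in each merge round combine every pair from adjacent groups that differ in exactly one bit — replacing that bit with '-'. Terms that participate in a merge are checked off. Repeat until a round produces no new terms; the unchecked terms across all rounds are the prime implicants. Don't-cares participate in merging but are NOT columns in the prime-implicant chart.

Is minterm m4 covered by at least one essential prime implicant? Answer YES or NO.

Round 0: 0000✓ 0010✓ 0100✓ 0101✓ 0110✓ 0111✓ 1001✓ 1010✓ 1011✓ 1101✓ 1110✓ 1111✓
Round 1: -010✓ -101✓ -110✓ -111✓ 0-00✓ 0-10✓ 00-0✓ 01-0✓ 01-1✓ 010-✓ 011-✓ 1-01✓ 1-10✓ 1-11✓ 10-1✓ 101-✓ 11-1✓ 111-✓
Round 2: --10 -1-1 -11- 0--0 01-- 1--1 1-1-
PIs = {--10, -1-1, -11-, 0--0, 01--, 1--1, 1-1-}
Coverage chart:
  m0: 0--0 ←essential
  m2: --10,0--0
  m4: 0--0,01--
  m5: -1-1,01--
  m6: --10,-11-,0--0,01--
  m7: -1-1,-11-,01--
  m9: 1--1 ←essential
  m10: --10,1-1-
  m11: 1--1,1-1-
  m13: -1-1,1--1
  m14: --10,-11-,1-1-
  m15: -1-1,-11-,1--1,1-1-
Essential: 0--0, 1--1

YES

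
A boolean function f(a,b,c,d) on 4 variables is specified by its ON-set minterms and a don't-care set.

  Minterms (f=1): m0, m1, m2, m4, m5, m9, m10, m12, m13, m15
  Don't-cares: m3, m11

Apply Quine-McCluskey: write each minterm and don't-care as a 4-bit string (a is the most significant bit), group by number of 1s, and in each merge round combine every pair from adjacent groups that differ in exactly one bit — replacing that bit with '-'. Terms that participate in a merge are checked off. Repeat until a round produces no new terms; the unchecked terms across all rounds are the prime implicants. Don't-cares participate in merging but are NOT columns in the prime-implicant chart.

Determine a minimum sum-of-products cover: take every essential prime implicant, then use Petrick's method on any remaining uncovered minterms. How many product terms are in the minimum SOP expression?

4

Round 0: 0000✓ 0001✓ 0010✓ 0011✓ 0100✓ 0101✓ 1001✓ 1010✓ 1011✓ 1100✓ 1101✓ 1111✓
Round 1: -001✓ -010✓ -011✓ -100✓ -101✓ 0-00✓ 0-01✓ 00-0✓ 00-1✓ 000-✓ 001-✓ 010-✓ 1-01✓ 1-11✓ 10-1✓ 101-✓ 11-1✓ 110-✓
Round 2: --01 -0-1 -01- -10- 0-0- 00-- 1--1
PIs = {--01, -0-1, -01-, -10-, 0-0-, 00--, 1--1}
Coverage chart:
  m0: 0-0-,00--
  m1: --01,-0-1,0-0-,00--
  m2: -01-,00--
  m4: -10-,0-0-
  m5: --01,-10-,0-0-
  m9: --01,-0-1,1--1
  m10: -01- ←essential
  m12: -10- ←essential
  m13: --01,-10-,1--1
  m15: 1--1 ←essential
Essential: -01-, -10-, 1--1
Petrick residual → 0-0-
Min cover (4 terms): b'c + bc' + a'c' + ad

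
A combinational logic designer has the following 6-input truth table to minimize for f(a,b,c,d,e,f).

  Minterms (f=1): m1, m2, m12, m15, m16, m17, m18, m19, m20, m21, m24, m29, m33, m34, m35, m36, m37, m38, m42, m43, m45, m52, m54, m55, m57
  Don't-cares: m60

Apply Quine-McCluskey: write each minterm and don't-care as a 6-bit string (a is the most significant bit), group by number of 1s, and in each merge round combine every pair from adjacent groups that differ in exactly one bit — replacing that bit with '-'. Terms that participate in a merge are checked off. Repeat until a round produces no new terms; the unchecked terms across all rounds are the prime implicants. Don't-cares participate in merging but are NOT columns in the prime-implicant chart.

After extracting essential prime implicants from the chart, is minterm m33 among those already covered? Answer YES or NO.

NO

Round 0: 000001✓ 000010✓ 001100 001111 010000✓ 010001✓ 010010✓ 010011✓ 010100✓ 010101✓ 011000✓ 011101✓ 100001✓ 100010✓ 100011✓ 100100✓ 100101✓ 100110✓ 101010✓ 101011✓ 101101✓ 110100✓ 110110✓ 110111✓ 111001 111100✓
Round 1: -00001 -00010 -10100 0-0001 0-0010 01-000 01-101 010-00✓ 010-01✓ 0100-0✓ 0100-1✓ 01000-✓ 01001-✓ 01010-✓ 1-0100✓ 1-0110✓ 10-010✓ 10-011✓ 10-101 100-01 100-10 1000-1 10001-✓ 1001-0✓ 10010- 10101-✓ 11-100 1101-0✓ 11011-
Round 2: 010-0- 0100-- 1-01-0 10-01-
PIs = {-00001, -00010, -10100, 0-0001, 0-0010, 001100, 001111, 01-000, 01-101, 010-0-, 0100--, 1-01-0, 10-01-, 10-101, 100-01, 100-10, 1000-1, 10010-, 11-100, 11011-, 111001}
Coverage chart:
  m1: -00001,0-0001
  m2: -00010,0-0010
  m12: 001100 ←essential
  m15: 001111 ←essential
  m16: 01-000,010-0-,0100--
  m17: 0-0001,010-0-,0100--
  m18: 0-0010,0100--
  m19: 0100-- ←essential
  m20: -10100,010-0-
  m21: 01-101,010-0-
  m24: 01-000 ←essential
  m29: 01-101 ←essential
  m33: -00001,100-01,1000-1
  m34: -00010,10-01-,100-10
  m35: 10-01-,1000-1
  m36: 1-01-0,10010-
  m37: 10-101,100-01,10010-
  m38: 1-01-0,100-10
  m42: 10-01- ←essential
  m43: 10-01- ←essential
  m45: 10-101 ←essential
  m52: -10100,1-01-0,11-100
  m54: 1-01-0,11011-
  m55: 11011- ←essential
  m57: 111001 ←essential
Essential: 001100, 001111, 01-000, 01-101, 0100--, 10-01-, 10-101, 11011-, 111001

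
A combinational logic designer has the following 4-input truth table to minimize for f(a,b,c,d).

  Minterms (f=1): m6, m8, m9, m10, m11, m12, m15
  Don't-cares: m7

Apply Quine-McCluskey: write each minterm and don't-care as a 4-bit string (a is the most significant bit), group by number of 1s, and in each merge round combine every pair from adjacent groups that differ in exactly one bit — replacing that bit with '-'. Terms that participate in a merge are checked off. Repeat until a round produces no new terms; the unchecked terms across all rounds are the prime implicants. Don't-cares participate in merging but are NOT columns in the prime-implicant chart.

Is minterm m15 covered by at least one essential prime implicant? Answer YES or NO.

size-2^0 implicants → 0110(✓)  0111(✓)  1000(✓)  1001(✓)  1010(✓)  1011(✓)  1100(✓)  1111(✓)
size-2^1 implicants → -111  011-  1-00  1-11  10-0(✓)  10-1(✓)  100-(✓)  101-(✓)
size-2^2 implicants → 10--
Unchecked terms (primes): -111, 011-, 1-00, 1-11, 10--
Minterm coverage:
  m6 ⊆ 011- [E]
  m8 ⊆ 1-00,10--
  m9 ⊆ 10-- [E]
  m10 ⊆ 10-- [E]
  m11 ⊆ 1-11,10--
  m12 ⊆ 1-00 [E]
  m15 ⊆ -111,1-11
E = {011-, 1-00, 10--}

NO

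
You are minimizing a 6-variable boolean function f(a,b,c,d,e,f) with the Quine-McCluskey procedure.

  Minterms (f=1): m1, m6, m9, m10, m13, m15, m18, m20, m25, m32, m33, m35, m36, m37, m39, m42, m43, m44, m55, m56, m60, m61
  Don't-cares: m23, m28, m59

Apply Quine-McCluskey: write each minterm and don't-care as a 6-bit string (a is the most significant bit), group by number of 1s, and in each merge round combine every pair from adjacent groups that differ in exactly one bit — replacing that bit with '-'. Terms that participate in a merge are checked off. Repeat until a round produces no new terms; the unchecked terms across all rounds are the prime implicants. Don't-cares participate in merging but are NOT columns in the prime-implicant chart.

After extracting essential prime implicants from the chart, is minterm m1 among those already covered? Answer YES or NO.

[col 0] 000001*, 000110, 001001*, 001010*, 001101*, 001111*, 010010, 010100*, 010111*, 011001*, 011100*, 100000*, 100001*, 100011*, 100100*, 100101*, 100111*, 101010*, 101011*, 101100*, 110111*, 111000*, 111011*, 111100*, 111101*
[col 1] -00001, -01010, -10111, -11100, 0-1001, 00-001, 001-01, 0011-1, 01-100, 1-0111, 1-1011, 1-1100, 10-011, 10-100, 100-00*, 100-01*, 100-11*, 1000-1*, 10000-*, 1001-1*, 10010-*, 10101-, 111-00, 11110-
[col 2] 100--1, 100-0-
Prime implicants: -00001, -01010, -10111, -11100, 0-1001, 00-001, 000110, 001-01, 0011-1, 01-100, 010010, 1-0111, 1-1011, 1-1100, 10-011, 10-100, 100--1, 100-0-, 10101-, 111-00, 11110-
PI chart (minterm → PIs covering it):
  1 | -00001,00-001
  6 | 000110  (sole → essential)
  9 | 0-1001,00-001,001-01
  10 | -01010  (sole → essential)
  13 | 001-01,0011-1
  15 | 0011-1  (sole → essential)
  18 | 010010  (sole → essential)
  20 | 01-100  (sole → essential)
  25 | 0-1001  (sole → essential)
  32 | 100-0-  (sole → essential)
  33 | -00001,100--1,100-0-
  35 | 10-011,100--1
  36 | 10-100,100-0-
  37 | 100--1,100-0-
  39 | 1-0111,100--1
  42 | -01010,10101-
  43 | 1-1011,10-011,10101-
  44 | 1-1100,10-100
  55 | -10111,1-0111
  56 | 111-00  (sole → essential)
  60 | -11100,1-1100,111-00,11110-
  61 | 11110-  (sole → essential)
Essential prime implicants: -01010, 0-1001, 000110, 0011-1, 01-100, 010010, 100-0-, 111-00, 11110-

NO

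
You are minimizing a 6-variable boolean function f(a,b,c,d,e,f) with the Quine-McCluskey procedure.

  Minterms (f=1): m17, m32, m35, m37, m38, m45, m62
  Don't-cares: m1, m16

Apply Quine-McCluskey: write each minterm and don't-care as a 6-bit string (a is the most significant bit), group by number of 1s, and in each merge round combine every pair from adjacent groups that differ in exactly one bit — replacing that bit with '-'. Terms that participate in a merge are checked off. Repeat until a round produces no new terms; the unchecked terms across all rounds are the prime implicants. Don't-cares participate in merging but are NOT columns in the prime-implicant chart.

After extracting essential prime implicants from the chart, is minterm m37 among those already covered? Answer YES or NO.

YES

[col 0] 000001*, 010000*, 010001*, 100000, 100011, 100101*, 100110, 101101*, 111110
[col 1] 0-0001, 01000-, 10-101
Prime implicants: 0-0001, 01000-, 10-101, 100000, 100011, 100110, 111110
PI chart (minterm → PIs covering it):
  17 | 0-0001,01000-
  32 | 100000  (sole → essential)
  35 | 100011  (sole → essential)
  37 | 10-101  (sole → essential)
  38 | 100110  (sole → essential)
  45 | 10-101  (sole → essential)
  62 | 111110  (sole → essential)
Essential prime implicants: 10-101, 100000, 100011, 100110, 111110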